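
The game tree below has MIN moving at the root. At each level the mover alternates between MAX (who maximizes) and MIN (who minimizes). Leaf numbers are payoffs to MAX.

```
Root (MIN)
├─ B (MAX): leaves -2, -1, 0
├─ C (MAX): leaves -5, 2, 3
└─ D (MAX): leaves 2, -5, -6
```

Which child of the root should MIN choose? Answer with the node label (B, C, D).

B

B (MAX): max(-2, -1, 0) = 0
C (MAX): max(-5, 2, 3) = 3
D (MAX): max(2, -5, -6) = 2
Root (MIN): min(0, 3, 2) = 0
MIN picks the child with the lowest value: B (value 0).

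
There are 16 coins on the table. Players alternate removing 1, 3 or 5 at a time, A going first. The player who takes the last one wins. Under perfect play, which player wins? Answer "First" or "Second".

Second

Mark each pile size as W (mover wins) or L (mover loses):
i:   0  1  2  3  4  5  6  7  8  9 10 11 12 13 14 15 16
     L  W  L  W  L  W  L  W  L  W  L  W  L  W  L  W  L
Position 16 is L, so the second player wins.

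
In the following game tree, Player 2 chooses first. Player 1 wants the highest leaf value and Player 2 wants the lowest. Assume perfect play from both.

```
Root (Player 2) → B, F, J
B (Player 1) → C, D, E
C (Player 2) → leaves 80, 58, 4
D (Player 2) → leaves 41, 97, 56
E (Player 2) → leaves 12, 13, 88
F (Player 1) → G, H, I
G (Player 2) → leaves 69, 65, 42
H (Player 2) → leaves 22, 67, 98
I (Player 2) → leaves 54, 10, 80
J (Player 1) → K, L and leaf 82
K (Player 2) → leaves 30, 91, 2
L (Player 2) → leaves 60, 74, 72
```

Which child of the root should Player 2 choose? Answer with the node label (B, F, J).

C (Player 2): min(80, 58, 4) = 4
D (Player 2): min(41, 97, 56) = 41
E (Player 2): min(12, 13, 88) = 12
B (Player 1): max(4, 41, 12) = 41
G (Player 2): min(69, 65, 42) = 42
H (Player 2): min(22, 67, 98) = 22
I (Player 2): min(54, 10, 80) = 10
F (Player 1): max(42, 22, 10) = 42
K (Player 2): min(30, 91, 2) = 2
L (Player 2): min(60, 74, 72) = 60
J (Player 1): max(2, 60, 82) = 82
Root (Player 2): min(41, 42, 82) = 41
Player 2 picks the child with the lowest value: B (value 41).

B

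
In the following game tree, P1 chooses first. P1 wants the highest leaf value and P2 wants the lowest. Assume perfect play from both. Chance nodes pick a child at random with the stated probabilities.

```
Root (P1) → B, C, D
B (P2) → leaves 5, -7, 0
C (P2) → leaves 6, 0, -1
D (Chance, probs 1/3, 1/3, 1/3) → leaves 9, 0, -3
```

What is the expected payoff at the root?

B (P2): min(5, -7, 0) = -7
C (P2): min(6, 0, -1) = -1
D (Chance): 1/3·9 + 1/3·0 + 1/3·-3 = 2
Root (P1): max(-7, -1, 2) = 2

2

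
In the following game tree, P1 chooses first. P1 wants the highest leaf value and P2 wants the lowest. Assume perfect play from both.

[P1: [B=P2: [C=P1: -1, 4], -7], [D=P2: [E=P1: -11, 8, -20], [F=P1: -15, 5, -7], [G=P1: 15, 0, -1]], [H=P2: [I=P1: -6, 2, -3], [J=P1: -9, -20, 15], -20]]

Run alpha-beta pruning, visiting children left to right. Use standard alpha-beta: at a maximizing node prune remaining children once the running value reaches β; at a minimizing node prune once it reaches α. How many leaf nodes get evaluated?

13

C [α=-∞,β=+∞]: v=4
B [α=-∞,β=+∞]: v=-7
E [α=-7,β=+∞]: v=8
F [α=-7,β=8]: v=5
G [α=-7,β=5]: v=15 after child 1 ≥ β → β-cutoff, skip 2
D [α=-7,β=+∞]: v=5
I [α=5,β=+∞]: v=2
H [α=5,β=+∞]: v=2 after child 1 ≤ α → α-cutoff, skip 2
Root [α=-∞,β=+∞]: v=5
Leaves evaluated: 13 of 19.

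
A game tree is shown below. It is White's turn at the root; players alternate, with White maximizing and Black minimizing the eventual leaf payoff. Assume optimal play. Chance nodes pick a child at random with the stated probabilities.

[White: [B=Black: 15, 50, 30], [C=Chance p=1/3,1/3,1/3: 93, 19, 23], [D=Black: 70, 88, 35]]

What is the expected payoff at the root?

B (Black): min(15, 50, 30) = 15
C (Chance): 1/3·93 + 1/3·19 + 1/3·23 = 45
D (Black): min(70, 88, 35) = 35
Root (White): max(15, 45, 35) = 45

45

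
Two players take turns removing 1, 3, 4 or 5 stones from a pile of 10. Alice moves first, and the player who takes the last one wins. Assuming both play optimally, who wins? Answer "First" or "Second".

Positions where the player to move wins (W) vs loses (L):
i:   0  1  2  3  4  5  6  7  8  9 10
     L  W  L  W  W  W  W  W  L  W  L
Position 10 is L, so the second player wins.

Second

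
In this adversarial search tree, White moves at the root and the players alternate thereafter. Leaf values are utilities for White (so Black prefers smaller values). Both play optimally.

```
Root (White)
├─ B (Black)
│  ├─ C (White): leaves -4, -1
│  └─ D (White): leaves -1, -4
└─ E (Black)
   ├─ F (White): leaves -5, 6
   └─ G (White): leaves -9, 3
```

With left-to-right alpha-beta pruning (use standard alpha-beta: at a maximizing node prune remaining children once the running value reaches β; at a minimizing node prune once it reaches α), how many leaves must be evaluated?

7

C [α=-∞,β=+∞]: v=-1
D [α=-∞,β=-1]: v=-1 after child 1 ≥ β → β-cutoff, skip 1
B [α=-∞,β=+∞]: v=-1
F [α=-1,β=+∞]: v=6
G [α=-1,β=6]: v=3
E [α=-1,β=+∞]: v=3
Root [α=-∞,β=+∞]: v=3
Leaves evaluated: 7 of 8.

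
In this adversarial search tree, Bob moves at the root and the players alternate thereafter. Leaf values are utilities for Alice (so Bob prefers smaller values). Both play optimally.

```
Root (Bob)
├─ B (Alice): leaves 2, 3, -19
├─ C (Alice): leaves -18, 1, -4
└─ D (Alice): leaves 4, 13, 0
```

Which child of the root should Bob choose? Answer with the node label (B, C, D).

B (Alice): max(2, 3, -19) = 3
C (Alice): max(-18, 1, -4) = 1
D (Alice): max(4, 13, 0) = 13
Root (Bob): min(3, 1, 13) = 1
Bob picks the child with the lowest value: C (value 1).

C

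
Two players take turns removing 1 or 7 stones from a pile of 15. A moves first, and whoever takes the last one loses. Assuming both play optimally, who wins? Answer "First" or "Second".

Compute winning (W) and losing (L) positions by backward induction:
i:   0  1  2  3  4  5  6  7  8  9 10 11 12 13 14 15
     W  L  W  L  W  L  W  L  W  L  W  L  W  L  W  L
Position 15 is L, so the second player wins.

Second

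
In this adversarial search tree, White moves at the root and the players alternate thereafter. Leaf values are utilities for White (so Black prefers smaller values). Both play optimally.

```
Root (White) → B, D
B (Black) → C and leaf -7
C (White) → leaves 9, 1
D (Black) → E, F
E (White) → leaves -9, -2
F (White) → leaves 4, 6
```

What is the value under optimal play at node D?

E: max(-9, -2) = -2
F: max(4, 6) = 6
D: min(-2, 6) = -2

-2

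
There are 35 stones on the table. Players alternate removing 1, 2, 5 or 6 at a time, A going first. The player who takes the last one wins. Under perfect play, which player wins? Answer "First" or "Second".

Second

W/L table (W = player to move can force a win):
i:   0  1  2  3  4  5  6  7  8  9 10 11 12 13 14 15 16 17 18 19 20 21 22 23 24 25 26 27 28 29 30 31 32 33 34 35
     L  W  W  L  W  W  W  L  W  W  L  W  W  W  L  W  W  L  W  W  W  L  W  W  L  W  W  W  L  W  W  L  W  W  W  L
Position 35 is L, so the second player wins.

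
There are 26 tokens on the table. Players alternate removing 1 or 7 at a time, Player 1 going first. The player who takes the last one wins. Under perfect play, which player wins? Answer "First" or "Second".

Second

Compute winning (W) and losing (L) positions by backward induction:
i:   0  1  2  3  4  5  6  7  8  9 10 11 12 13 14 15 16 17 18 19 20 21 22 23 24 25 26
     L  W  L  W  L  W  L  W  L  W  L  W  L  W  L  W  L  W  L  W  L  W  L  W  L  W  L
Position 26 is L, so the second player wins.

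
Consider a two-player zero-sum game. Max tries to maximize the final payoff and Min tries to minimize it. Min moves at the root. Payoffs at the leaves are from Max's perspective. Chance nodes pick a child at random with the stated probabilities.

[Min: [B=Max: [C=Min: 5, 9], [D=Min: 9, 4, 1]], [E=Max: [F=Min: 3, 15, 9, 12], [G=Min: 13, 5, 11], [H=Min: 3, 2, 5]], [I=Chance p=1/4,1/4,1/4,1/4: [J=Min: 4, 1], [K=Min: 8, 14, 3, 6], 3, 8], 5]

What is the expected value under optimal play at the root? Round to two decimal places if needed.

3.75

C (Min): min(5, 9) = 5
D (Min): min(9, 4, 1) = 1
B (Max): max(5, 1) = 5
F (Min): min(3, 15, 9, 12) = 3
G (Min): min(13, 5, 11) = 5
H (Min): min(3, 2, 5) = 2
E (Max): max(3, 5, 2) = 5
J (Min): min(4, 1) = 1
K (Min): min(8, 14, 3, 6) = 3
I (Chance): 1/4·1 + 1/4·3 + 1/4·3 + 1/4·8 = 3.75
Root (Min): min(5, 5, 3.75, 5) = 3.75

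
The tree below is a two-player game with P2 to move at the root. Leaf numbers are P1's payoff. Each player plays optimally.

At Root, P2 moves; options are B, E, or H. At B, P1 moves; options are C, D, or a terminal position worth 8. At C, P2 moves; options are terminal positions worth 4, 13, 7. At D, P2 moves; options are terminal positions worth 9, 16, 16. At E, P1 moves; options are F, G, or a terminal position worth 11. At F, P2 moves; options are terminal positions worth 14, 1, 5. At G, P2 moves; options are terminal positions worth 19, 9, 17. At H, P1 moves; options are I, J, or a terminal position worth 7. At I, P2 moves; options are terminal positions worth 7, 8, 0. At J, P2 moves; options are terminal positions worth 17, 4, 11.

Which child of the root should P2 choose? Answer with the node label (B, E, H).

C (P2): min(4, 13, 7) = 4
D (P2): min(9, 16, 16) = 9
B (P1): max(4, 9, 8) = 9
F (P2): min(14, 1, 5) = 1
G (P2): min(19, 9, 17) = 9
E (P1): max(1, 9, 11) = 11
I (P2): min(7, 8, 0) = 0
J (P2): min(17, 4, 11) = 4
H (P1): max(0, 4, 7) = 7
Root (P2): min(9, 11, 7) = 7
P2 picks the child with the lowest value: H (value 7).

H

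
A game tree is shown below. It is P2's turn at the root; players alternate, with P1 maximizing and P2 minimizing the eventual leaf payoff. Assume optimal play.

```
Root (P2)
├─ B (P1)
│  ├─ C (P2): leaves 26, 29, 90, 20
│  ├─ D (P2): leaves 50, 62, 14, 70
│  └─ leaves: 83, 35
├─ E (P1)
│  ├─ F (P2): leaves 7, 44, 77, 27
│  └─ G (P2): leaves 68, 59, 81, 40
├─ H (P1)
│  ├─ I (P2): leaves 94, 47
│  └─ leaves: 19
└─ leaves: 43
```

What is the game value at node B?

C: min(26, 29, 90, 20) = 20
D: min(50, 62, 14, 70) = 14
B: max(20, 14, 83, 35) = 83

83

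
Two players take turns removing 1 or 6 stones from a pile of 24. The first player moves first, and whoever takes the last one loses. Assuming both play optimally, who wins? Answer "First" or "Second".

Second

Compute winning (W) and losing (L) positions by backward induction:
i:   0  1  2  3  4  5  6  7  8  9 10 11 12 13 14 15 16 17 18 19 20 21 22 23 24
     W  L  W  L  W  L  W  W  L  W  L  W  L  W  W  L  W  L  W  L  W  W  L  W  L
Position 24 is L, so the second player wins.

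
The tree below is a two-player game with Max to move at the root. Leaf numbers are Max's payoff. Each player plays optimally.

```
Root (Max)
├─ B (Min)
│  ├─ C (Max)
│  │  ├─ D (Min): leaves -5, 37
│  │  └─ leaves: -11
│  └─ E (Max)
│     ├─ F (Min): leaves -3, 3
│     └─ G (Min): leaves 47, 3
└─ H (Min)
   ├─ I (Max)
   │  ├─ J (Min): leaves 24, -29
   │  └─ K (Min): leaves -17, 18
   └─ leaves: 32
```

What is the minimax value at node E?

F: min(-3, 3) = -3
G: min(47, 3) = 3
E: max(-3, 3) = 3

3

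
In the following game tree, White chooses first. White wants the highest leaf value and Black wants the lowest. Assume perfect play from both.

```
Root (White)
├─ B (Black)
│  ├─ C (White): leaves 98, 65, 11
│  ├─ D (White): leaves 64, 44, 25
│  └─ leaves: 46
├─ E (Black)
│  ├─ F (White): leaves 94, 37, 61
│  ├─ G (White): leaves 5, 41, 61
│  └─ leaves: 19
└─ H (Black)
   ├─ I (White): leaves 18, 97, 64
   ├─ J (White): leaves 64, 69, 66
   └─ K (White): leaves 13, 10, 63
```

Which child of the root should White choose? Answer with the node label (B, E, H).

H

C (White): max(98, 65, 11) = 98
D (White): max(64, 44, 25) = 64
B (Black): min(98, 64, 46) = 46
F (White): max(94, 37, 61) = 94
G (White): max(5, 41, 61) = 61
E (Black): min(94, 61, 19) = 19
I (White): max(18, 97, 64) = 97
J (White): max(64, 69, 66) = 69
K (White): max(13, 10, 63) = 63
H (Black): min(97, 69, 63) = 63
Root (White): max(46, 19, 63) = 63
White picks the child with the highest value: H (value 63).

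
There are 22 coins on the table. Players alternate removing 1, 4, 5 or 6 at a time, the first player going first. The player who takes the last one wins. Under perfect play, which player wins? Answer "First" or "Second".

First

Positions where the player to move wins (W) vs loses (L):
i:   0  1  2  3  4  5  6  7  8  9 10 11 12 13 14 15 16 17 18 19 20 21 22
     L  W  L  W  W  W  W  W  W  L  W  L  W  W  W  W  W  W  L  W  L  W  W
Position 22 is W, so the first player wins.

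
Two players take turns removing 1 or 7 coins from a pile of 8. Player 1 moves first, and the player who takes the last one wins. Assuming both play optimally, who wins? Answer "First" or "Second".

Second

W/L table (W = player to move can force a win):
i:   0  1  2  3  4  5  6  7  8
     L  W  L  W  L  W  L  W  L
Position 8 is L, so the second player wins.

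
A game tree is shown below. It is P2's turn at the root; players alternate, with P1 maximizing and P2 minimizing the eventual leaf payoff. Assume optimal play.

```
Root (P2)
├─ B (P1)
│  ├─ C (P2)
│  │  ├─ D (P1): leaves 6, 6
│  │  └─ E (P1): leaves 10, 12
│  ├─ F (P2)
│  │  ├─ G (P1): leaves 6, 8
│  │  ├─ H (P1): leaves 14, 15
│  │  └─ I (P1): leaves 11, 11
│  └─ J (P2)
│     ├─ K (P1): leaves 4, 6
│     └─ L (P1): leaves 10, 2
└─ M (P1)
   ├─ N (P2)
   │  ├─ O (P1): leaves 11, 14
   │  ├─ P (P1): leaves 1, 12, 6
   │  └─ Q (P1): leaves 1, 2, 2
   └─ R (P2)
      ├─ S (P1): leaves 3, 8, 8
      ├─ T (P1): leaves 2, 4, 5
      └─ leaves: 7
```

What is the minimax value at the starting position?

D (P1): max(6, 6) = 6
E (P1): max(10, 12) = 12
C (P2): min(6, 12) = 6
G (P1): max(6, 8) = 8
H (P1): max(14, 15) = 15
I (P1): max(11, 11) = 11
F (P2): min(8, 15, 11) = 8
K (P1): max(4, 6) = 6
L (P1): max(10, 2) = 10
J (P2): min(6, 10) = 6
B (P1): max(6, 8, 6) = 8
O (P1): max(11, 14) = 14
P (P1): max(1, 12, 6) = 12
Q (P1): max(1, 2, 2) = 2
N (P2): min(14, 12, 2) = 2
S (P1): max(3, 8, 8) = 8
T (P1): max(2, 4, 5) = 5
R (P2): min(8, 5, 7) = 5
M (P1): max(2, 5) = 5
Root (P2): min(8, 5) = 5

5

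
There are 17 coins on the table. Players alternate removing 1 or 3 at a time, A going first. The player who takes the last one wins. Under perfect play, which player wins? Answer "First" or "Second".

First

Positions where the player to move wins (W) vs loses (L):
i:   0  1  2  3  4  5  6  7  8  9 10 11 12 13 14 15 16 17
     L  W  L  W  L  W  L  W  L  W  L  W  L  W  L  W  L  W
Position 17 is W, so the first player wins.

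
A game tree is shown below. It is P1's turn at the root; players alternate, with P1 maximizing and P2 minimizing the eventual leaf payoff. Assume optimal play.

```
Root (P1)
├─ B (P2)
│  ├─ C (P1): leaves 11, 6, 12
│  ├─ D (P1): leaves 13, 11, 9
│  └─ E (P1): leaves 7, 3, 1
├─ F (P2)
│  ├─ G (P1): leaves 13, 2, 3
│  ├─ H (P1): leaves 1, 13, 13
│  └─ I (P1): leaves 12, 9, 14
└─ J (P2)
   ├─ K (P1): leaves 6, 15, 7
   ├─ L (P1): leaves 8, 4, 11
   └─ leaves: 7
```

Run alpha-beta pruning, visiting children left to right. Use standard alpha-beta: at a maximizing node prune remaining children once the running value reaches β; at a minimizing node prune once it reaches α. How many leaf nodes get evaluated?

C [α=-∞,β=+∞]: v=12
D [α=-∞,β=12]: v=13 after child 1 ≥ β → β-cutoff, skip 2
E [α=-∞,β=12]: v=7
B [α=-∞,β=+∞]: v=7
G [α=7,β=+∞]: v=13
H [α=7,β=13]: v=13 after child 2 ≥ β → β-cutoff, skip 1
I [α=7,β=13]: v=14
F [α=7,β=+∞]: v=13
K [α=13,β=+∞]: v=15
L [α=13,β=15]: v=11
J [α=13,β=+∞]: v=11 after child 2 ≤ α → α-cutoff, skip 1
Root [α=-∞,β=+∞]: v=13
Leaves evaluated: 21 of 25.

21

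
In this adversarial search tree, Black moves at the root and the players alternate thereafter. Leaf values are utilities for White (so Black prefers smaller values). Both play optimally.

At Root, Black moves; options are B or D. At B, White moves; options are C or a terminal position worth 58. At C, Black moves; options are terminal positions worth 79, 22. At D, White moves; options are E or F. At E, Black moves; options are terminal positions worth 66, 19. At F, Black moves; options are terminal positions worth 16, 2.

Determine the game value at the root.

19

C (Black): min(79, 22) = 22
B (White): max(22, 58) = 58
E (Black): min(66, 19) = 19
F (Black): min(16, 2) = 2
D (White): max(19, 2) = 19
Root (Black): min(58, 19) = 19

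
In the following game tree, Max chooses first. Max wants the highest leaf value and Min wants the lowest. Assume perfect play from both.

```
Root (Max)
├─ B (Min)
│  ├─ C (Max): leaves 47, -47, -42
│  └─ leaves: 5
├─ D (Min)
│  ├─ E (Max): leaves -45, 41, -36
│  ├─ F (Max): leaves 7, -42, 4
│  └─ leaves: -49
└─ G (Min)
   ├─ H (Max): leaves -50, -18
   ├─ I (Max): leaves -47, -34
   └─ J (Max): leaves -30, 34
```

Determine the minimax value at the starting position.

C (Max): max(47, -47, -42) = 47
B (Min): min(47, 5) = 5
E (Max): max(-45, 41, -36) = 41
F (Max): max(7, -42, 4) = 7
D (Min): min(41, 7, -49) = -49
H (Max): max(-50, -18) = -18
I (Max): max(-47, -34) = -34
J (Max): max(-30, 34) = 34
G (Min): min(-18, -34, 34) = -34
Root (Max): max(5, -49, -34) = 5

5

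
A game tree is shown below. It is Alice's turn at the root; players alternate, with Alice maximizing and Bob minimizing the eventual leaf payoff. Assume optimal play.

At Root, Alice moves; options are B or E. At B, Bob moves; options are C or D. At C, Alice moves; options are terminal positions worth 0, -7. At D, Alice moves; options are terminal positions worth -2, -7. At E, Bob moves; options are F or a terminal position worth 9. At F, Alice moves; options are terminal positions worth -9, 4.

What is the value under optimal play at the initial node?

4

C (Alice): max(0, -7) = 0
D (Alice): max(-2, -7) = -2
B (Bob): min(0, -2) = -2
F (Alice): max(-9, 4) = 4
E (Bob): min(4, 9) = 4
Root (Alice): max(-2, 4) = 4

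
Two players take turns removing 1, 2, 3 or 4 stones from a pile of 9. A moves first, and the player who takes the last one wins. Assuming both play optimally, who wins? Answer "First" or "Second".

First

i:   0  1  2  3  4  5  6  7  8  9
     L  W  W  W  W  L  W  W  W  W
Position 9 is W, so the first player wins.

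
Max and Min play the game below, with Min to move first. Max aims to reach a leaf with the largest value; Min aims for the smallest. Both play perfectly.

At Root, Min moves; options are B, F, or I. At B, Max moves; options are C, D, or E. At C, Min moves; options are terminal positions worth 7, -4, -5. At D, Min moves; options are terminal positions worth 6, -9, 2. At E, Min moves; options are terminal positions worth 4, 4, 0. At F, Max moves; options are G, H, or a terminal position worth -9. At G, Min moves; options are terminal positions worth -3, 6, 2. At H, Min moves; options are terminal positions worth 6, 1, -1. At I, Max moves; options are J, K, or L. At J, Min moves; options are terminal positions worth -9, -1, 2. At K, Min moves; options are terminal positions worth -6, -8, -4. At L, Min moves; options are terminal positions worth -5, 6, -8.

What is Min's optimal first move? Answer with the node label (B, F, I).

I

C (Min): min(7, -4, -5) = -5
D (Min): min(6, -9, 2) = -9
E (Min): min(4, 4, 0) = 0
B (Max): max(-5, -9, 0) = 0
G (Min): min(-3, 6, 2) = -3
H (Min): min(6, 1, -1) = -1
F (Max): max(-3, -1, -9) = -1
J (Min): min(-9, -1, 2) = -9
K (Min): min(-6, -8, -4) = -8
L (Min): min(-5, 6, -8) = -8
I (Max): max(-9, -8, -8) = -8
Root (Min): min(0, -1, -8) = -8
Min picks the child with the lowest value: I (value -8).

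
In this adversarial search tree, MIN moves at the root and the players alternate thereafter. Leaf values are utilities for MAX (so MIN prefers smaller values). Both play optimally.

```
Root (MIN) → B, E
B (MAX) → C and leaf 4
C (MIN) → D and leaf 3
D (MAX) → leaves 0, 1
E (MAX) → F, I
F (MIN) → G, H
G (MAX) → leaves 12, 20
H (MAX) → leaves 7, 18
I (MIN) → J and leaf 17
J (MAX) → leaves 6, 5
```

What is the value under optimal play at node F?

G: max(12, 20) = 20
H: max(7, 18) = 18
F: min(20, 18) = 18

18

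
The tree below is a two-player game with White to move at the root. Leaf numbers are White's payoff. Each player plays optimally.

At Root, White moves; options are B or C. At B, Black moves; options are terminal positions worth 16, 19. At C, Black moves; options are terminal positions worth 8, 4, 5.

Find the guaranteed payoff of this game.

16

B (Black): min(16, 19) = 16
C (Black): min(8, 4, 5) = 4
Root (White): max(16, 4) = 16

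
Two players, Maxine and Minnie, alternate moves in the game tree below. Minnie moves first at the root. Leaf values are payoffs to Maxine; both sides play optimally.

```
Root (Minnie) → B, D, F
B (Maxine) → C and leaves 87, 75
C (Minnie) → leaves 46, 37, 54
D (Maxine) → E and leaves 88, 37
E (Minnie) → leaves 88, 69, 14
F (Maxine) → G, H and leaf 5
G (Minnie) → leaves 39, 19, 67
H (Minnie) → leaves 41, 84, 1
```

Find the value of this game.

19

C (Minnie): min(46, 37, 54) = 37
B (Maxine): max(37, 87, 75) = 87
E (Minnie): min(88, 69, 14) = 14
D (Maxine): max(14, 88, 37) = 88
G (Minnie): min(39, 19, 67) = 19
H (Minnie): min(41, 84, 1) = 1
F (Maxine): max(19, 1, 5) = 19
Root (Minnie): min(87, 88, 19) = 19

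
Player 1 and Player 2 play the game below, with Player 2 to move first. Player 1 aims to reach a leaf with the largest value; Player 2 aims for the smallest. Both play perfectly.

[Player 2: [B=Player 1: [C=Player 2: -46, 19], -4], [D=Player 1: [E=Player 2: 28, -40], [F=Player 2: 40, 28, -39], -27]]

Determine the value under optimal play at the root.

-27

C (Player 2): min(-46, 19) = -46
B (Player 1): max(-46, -4) = -4
E (Player 2): min(28, -40) = -40
F (Player 2): min(40, 28, -39) = -39
D (Player 1): max(-40, -39, -27) = -27
Root (Player 2): min(-4, -27) = -27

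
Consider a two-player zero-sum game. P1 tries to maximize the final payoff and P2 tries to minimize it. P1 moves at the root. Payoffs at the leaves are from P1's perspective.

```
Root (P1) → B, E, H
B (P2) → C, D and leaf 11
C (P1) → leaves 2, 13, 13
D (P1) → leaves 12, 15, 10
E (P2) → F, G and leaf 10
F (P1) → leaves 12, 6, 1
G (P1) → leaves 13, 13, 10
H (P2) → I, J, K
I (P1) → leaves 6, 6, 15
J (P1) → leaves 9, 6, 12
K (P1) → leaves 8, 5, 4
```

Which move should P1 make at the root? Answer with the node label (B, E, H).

C (P1): max(2, 13, 13) = 13
D (P1): max(12, 15, 10) = 15
B (P2): min(13, 15, 11) = 11
F (P1): max(12, 6, 1) = 12
G (P1): max(13, 13, 10) = 13
E (P2): min(12, 13, 10) = 10
I (P1): max(6, 6, 15) = 15
J (P1): max(9, 6, 12) = 12
K (P1): max(8, 5, 4) = 8
H (P2): min(15, 12, 8) = 8
Root (P1): max(11, 10, 8) = 11
P1 picks the child with the highest value: B (value 11).

B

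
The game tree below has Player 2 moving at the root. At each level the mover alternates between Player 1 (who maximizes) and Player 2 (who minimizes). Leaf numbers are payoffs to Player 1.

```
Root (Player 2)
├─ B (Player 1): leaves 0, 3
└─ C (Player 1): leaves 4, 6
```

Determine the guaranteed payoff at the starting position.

B (Player 1): max(0, 3) = 3
C (Player 1): max(4, 6) = 6
Root (Player 2): min(3, 6) = 3

3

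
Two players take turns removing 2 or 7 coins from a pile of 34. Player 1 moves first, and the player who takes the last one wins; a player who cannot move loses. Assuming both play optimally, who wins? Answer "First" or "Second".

i:   0  1  2  3  4  5  6  7  8  9 10 11 12 13 14 15 16 17 18 19 20 21 22 23 24 25 26 27 28 29 30 31 32 33 34
     L  L  W  W  L  L  W  W  W  L  L  W  W  L  L  W  W  W  L  L  W  W  L  L  W  W  W  L  L  W  W  L  L  W  W
Position 34 is W, so the first player wins.

First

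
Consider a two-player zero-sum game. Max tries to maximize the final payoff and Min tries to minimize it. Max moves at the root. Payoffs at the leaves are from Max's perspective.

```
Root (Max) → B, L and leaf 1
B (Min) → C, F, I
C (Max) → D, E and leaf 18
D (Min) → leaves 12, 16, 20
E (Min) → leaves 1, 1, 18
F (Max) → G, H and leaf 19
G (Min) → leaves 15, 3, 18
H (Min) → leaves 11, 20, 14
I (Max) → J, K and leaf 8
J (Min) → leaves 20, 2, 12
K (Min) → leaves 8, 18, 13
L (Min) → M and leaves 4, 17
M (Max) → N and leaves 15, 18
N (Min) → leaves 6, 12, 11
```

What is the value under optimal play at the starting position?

D (Min): min(12, 16, 20) = 12
E (Min): min(1, 1, 18) = 1
C (Max): max(12, 1, 18) = 18
G (Min): min(15, 3, 18) = 3
H (Min): min(11, 20, 14) = 11
F (Max): max(3, 11, 19) = 19
J (Min): min(20, 2, 12) = 2
K (Min): min(8, 18, 13) = 8
I (Max): max(2, 8, 8) = 8
B (Min): min(18, 19, 8) = 8
N (Min): min(6, 12, 11) = 6
M (Max): max(6, 15, 18) = 18
L (Min): min(18, 4, 17) = 4
Root (Max): max(8, 4, 1) = 8

8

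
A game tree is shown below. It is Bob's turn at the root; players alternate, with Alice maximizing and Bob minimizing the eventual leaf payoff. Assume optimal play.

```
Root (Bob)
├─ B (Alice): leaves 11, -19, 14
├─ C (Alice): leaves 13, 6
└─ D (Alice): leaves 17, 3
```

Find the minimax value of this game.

B (Alice): max(11, -19, 14) = 14
C (Alice): max(13, 6) = 13
D (Alice): max(17, 3) = 17
Root (Bob): min(14, 13, 17) = 13

13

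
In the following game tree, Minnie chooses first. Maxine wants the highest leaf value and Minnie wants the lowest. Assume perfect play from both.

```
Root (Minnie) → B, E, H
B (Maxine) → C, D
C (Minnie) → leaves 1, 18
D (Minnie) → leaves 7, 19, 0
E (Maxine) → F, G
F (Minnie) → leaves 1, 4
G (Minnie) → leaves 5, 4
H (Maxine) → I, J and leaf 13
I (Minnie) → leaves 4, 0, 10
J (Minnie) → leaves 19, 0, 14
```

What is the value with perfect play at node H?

I: min(4, 0, 10) = 0
J: min(19, 0, 14) = 0
H: max(0, 0, 13) = 13

13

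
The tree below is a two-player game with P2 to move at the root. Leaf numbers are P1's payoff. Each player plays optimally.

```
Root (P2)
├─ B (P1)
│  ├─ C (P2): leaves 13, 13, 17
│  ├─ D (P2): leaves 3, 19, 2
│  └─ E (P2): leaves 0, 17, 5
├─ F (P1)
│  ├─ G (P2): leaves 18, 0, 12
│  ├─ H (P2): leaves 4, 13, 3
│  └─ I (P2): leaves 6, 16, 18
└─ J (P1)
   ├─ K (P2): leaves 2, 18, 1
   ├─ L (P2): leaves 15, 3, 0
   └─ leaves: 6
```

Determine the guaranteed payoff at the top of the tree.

C (P2): min(13, 13, 17) = 13
D (P2): min(3, 19, 2) = 2
E (P2): min(0, 17, 5) = 0
B (P1): max(13, 2, 0) = 13
G (P2): min(18, 0, 12) = 0
H (P2): min(4, 13, 3) = 3
I (P2): min(6, 16, 18) = 6
F (P1): max(0, 3, 6) = 6
K (P2): min(2, 18, 1) = 1
L (P2): min(15, 3, 0) = 0
J (P1): max(1, 0, 6) = 6
Root (P2): min(13, 6, 6) = 6

6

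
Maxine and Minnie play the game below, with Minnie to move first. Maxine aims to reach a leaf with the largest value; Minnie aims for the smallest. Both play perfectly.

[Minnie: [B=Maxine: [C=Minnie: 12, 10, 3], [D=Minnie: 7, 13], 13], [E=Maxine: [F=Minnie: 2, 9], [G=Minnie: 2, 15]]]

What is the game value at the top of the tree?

2

C (Minnie): min(12, 10, 3) = 3
D (Minnie): min(7, 13) = 7
B (Maxine): max(3, 7, 13) = 13
F (Minnie): min(2, 9) = 2
G (Minnie): min(2, 15) = 2
E (Maxine): max(2, 2) = 2
Root (Minnie): min(13, 2) = 2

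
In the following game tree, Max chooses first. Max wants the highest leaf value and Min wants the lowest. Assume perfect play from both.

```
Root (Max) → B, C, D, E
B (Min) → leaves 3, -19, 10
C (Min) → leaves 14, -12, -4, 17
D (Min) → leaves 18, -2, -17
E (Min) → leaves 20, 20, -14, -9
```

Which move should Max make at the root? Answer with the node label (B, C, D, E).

C

B (Min): min(3, -19, 10) = -19
C (Min): min(14, -12, -4, 17) = -12
D (Min): min(18, -2, -17) = -17
E (Min): min(20, 20, -14, -9) = -14
Root (Max): max(-19, -12, -17, -14) = -12
Max picks the child with the highest value: C (value -12).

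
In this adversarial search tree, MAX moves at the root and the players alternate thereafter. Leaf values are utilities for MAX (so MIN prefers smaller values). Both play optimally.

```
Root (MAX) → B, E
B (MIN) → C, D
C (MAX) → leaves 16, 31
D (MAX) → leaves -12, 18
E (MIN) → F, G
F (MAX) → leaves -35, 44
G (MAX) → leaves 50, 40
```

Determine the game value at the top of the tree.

C (MAX): max(16, 31) = 31
D (MAX): max(-12, 18) = 18
B (MIN): min(31, 18) = 18
F (MAX): max(-35, 44) = 44
G (MAX): max(50, 40) = 50
E (MIN): min(44, 50) = 44
Root (MAX): max(18, 44) = 44

44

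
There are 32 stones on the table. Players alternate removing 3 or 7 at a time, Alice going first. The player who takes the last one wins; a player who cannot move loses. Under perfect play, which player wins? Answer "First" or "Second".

W/L table (W = player to move can force a win):
i:   0  1  2  3  4  5  6  7  8  9 10 11 12 13 14 15 16 17 18 19 20 21 22 23 24 25 26 27 28 29 30 31 32
     L  L  L  W  W  W  L  W  W  W  L  L  L  W  W  W  L  W  W  W  L  L  L  W  W  W  L  W  W  W  L  L  L
Position 32 is L, so the second player wins.

Second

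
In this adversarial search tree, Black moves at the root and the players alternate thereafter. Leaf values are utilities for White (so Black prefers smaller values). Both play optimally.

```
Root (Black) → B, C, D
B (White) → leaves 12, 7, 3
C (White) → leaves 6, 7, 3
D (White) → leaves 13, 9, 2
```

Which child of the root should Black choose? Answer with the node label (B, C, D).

C

B (White): max(12, 7, 3) = 12
C (White): max(6, 7, 3) = 7
D (White): max(13, 9, 2) = 13
Root (Black): min(12, 7, 13) = 7
Black picks the child with the lowest value: C (value 7).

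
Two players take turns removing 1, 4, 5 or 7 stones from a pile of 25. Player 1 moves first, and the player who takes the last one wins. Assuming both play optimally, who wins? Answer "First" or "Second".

First

Compute winning (W) and losing (L) positions by backward induction:
i:   0  1  2  3  4  5  6  7  8  9 10 11 12 13 14 15 16 17 18 19 20 21 22 23 24 25
     L  W  L  W  W  W  W  W  L  W  L  W  W  W  W  W  L  W  L  W  W  W  W  W  L  W
Position 25 is W, so the first player wins.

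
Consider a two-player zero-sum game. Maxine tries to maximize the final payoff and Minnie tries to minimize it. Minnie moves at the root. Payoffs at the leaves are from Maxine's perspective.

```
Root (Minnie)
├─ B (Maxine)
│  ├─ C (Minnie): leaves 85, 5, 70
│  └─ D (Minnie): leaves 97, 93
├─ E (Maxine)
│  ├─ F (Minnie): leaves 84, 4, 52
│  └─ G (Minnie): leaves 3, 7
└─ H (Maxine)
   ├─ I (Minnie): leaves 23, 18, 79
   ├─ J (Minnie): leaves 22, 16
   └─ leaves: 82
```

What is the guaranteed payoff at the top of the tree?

4

C (Minnie): min(85, 5, 70) = 5
D (Minnie): min(97, 93) = 93
B (Maxine): max(5, 93) = 93
F (Minnie): min(84, 4, 52) = 4
G (Minnie): min(3, 7) = 3
E (Maxine): max(4, 3) = 4
I (Minnie): min(23, 18, 79) = 18
J (Minnie): min(22, 16) = 16
H (Maxine): max(18, 16, 82) = 82
Root (Minnie): min(93, 4, 82) = 4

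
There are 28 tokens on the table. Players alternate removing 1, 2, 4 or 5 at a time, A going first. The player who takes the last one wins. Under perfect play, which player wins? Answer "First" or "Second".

Positions where the player to move wins (W) vs loses (L):
i:   0  1  2  3  4  5  6  7  8  9 10 11 12 13 14 15 16 17 18 19 20 21 22 23 24 25 26 27 28
     L  W  W  L  W  W  L  W  W  L  W  W  L  W  W  L  W  W  L  W  W  L  W  W  L  W  W  L  W
Position 28 is W, so the first player wins.

First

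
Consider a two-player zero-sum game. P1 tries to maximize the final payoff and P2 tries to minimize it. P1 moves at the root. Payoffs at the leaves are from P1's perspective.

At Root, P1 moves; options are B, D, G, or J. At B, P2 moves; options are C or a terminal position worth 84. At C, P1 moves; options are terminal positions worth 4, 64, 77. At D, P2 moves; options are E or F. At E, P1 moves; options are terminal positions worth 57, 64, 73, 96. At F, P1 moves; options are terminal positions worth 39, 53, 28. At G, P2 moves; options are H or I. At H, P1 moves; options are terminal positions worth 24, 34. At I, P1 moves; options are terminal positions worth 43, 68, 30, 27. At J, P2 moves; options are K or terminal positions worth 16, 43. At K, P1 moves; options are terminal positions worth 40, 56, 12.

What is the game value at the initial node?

C (P1): max(4, 64, 77) = 77
B (P2): min(77, 84) = 77
E (P1): max(57, 64, 73, 96) = 96
F (P1): max(39, 53, 28) = 53
D (P2): min(96, 53) = 53
H (P1): max(24, 34) = 34
I (P1): max(43, 68, 30, 27) = 68
G (P2): min(34, 68) = 34
K (P1): max(40, 56, 12) = 56
J (P2): min(56, 16, 43) = 16
Root (P1): max(77, 53, 34, 16) = 77

77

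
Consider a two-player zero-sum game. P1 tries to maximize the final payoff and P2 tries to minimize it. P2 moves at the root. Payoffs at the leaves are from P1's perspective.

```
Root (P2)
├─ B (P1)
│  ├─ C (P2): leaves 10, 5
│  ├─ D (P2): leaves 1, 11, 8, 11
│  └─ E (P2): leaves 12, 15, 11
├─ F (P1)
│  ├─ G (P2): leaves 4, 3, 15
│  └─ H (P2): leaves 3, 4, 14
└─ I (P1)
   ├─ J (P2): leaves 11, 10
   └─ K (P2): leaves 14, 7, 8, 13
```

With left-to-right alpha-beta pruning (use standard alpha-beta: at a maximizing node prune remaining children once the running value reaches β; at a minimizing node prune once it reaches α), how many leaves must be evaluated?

12

C [α=-∞,β=+∞]: v=5
D [α=5,β=+∞]: v=1 after child 1 ≤ α → α-cutoff, skip 3
E [α=5,β=+∞]: v=11
B [α=-∞,β=+∞]: v=11
G [α=-∞,β=11]: v=3
H [α=3,β=11]: v=3 after child 1 ≤ α → α-cutoff, skip 2
F [α=-∞,β=11]: v=3
J [α=-∞,β=3]: v=10
I [α=-∞,β=3]: v=10 after child 1 ≥ β → β-cutoff, skip 1
Root [α=-∞,β=+∞]: v=3
Leaves evaluated: 12 of 21.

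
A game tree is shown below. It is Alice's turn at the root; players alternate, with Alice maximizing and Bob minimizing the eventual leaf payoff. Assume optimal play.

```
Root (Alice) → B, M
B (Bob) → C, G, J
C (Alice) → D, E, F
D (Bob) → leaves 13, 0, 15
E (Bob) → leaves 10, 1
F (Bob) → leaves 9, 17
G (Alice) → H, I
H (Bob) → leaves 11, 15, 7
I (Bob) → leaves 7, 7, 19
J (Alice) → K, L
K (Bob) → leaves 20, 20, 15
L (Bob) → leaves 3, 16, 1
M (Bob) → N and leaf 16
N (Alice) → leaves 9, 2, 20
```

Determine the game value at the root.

D (Bob): min(13, 0, 15) = 0
E (Bob): min(10, 1) = 1
F (Bob): min(9, 17) = 9
C (Alice): max(0, 1, 9) = 9
H (Bob): min(11, 15, 7) = 7
I (Bob): min(7, 7, 19) = 7
G (Alice): max(7, 7) = 7
K (Bob): min(20, 20, 15) = 15
L (Bob): min(3, 16, 1) = 1
J (Alice): max(15, 1) = 15
B (Bob): min(9, 7, 15) = 7
N (Alice): max(9, 2, 20) = 20
M (Bob): min(20, 16) = 16
Root (Alice): max(7, 16) = 16

16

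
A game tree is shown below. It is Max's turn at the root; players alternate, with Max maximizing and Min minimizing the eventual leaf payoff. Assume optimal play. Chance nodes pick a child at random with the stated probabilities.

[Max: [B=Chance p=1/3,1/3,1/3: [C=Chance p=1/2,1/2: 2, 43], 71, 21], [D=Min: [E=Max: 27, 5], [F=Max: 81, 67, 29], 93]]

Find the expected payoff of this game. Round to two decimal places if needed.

38.17

C (Chance): 1/2·2 + 1/2·43 = 22.5
B (Chance): 1/3·22.5 + 1/3·71 + 1/3·21 = 38.17
E (Max): max(27, 5) = 27
F (Max): max(81, 67, 29) = 81
D (Min): min(27, 81, 93) = 27
Root (Max): max(38.17, 27) = 38.17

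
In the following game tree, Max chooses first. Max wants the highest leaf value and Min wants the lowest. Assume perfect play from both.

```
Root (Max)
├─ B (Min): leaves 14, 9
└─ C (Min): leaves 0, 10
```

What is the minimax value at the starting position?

9

B (Min): min(14, 9) = 9
C (Min): min(0, 10) = 0
Root (Max): max(9, 0) = 9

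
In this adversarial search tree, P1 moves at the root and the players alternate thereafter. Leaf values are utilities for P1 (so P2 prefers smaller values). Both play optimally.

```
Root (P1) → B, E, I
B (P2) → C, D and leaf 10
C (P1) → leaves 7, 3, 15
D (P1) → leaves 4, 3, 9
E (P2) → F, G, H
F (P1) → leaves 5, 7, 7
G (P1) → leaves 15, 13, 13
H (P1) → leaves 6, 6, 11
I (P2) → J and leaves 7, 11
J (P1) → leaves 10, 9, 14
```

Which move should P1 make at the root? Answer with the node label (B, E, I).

B

C (P1): max(7, 3, 15) = 15
D (P1): max(4, 3, 9) = 9
B (P2): min(15, 9, 10) = 9
F (P1): max(5, 7, 7) = 7
G (P1): max(15, 13, 13) = 15
H (P1): max(6, 6, 11) = 11
E (P2): min(7, 15, 11) = 7
J (P1): max(10, 9, 14) = 14
I (P2): min(14, 7, 11) = 7
Root (P1): max(9, 7, 7) = 9
P1 picks the child with the highest value: B (value 9).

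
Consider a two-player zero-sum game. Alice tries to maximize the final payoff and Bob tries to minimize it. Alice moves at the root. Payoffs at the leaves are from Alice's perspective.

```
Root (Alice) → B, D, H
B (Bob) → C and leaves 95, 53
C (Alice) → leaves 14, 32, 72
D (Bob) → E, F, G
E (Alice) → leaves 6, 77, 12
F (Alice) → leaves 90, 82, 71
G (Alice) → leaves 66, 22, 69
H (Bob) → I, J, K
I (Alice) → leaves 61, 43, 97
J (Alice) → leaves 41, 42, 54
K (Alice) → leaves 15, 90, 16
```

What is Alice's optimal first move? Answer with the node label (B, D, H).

D

C (Alice): max(14, 32, 72) = 72
B (Bob): min(72, 95, 53) = 53
E (Alice): max(6, 77, 12) = 77
F (Alice): max(90, 82, 71) = 90
G (Alice): max(66, 22, 69) = 69
D (Bob): min(77, 90, 69) = 69
I (Alice): max(61, 43, 97) = 97
J (Alice): max(41, 42, 54) = 54
K (Alice): max(15, 90, 16) = 90
H (Bob): min(97, 54, 90) = 54
Root (Alice): max(53, 69, 54) = 69
Alice picks the child with the highest value: D (value 69).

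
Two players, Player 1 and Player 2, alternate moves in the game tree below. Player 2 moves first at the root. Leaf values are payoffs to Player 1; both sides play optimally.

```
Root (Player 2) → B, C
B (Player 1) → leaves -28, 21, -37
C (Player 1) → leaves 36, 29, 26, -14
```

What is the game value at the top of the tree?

21

B (Player 1): max(-28, 21, -37) = 21
C (Player 1): max(36, 29, 26, -14) = 36
Root (Player 2): min(21, 36) = 21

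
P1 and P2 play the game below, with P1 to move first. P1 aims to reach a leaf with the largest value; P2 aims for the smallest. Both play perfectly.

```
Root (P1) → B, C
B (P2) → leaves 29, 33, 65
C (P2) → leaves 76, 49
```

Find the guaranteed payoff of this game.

49

B (P2): min(29, 33, 65) = 29
C (P2): min(76, 49) = 49
Root (P1): max(29, 49) = 49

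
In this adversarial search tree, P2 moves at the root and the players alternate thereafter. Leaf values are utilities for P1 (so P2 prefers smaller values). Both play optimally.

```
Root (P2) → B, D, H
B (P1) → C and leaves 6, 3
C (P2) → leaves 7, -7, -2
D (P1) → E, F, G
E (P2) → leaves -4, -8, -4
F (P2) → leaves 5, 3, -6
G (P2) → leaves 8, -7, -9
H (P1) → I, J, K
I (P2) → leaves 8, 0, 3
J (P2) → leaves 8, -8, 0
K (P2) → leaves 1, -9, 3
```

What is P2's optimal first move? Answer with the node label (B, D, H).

C (P2): min(7, -7, -2) = -7
B (P1): max(-7, 6, 3) = 6
E (P2): min(-4, -8, -4) = -8
F (P2): min(5, 3, -6) = -6
G (P2): min(8, -7, -9) = -9
D (P1): max(-8, -6, -9) = -6
I (P2): min(8, 0, 3) = 0
J (P2): min(8, -8, 0) = -8
K (P2): min(1, -9, 3) = -9
H (P1): max(0, -8, -9) = 0
Root (P2): min(6, -6, 0) = -6
P2 picks the child with the lowest value: D (value -6).

D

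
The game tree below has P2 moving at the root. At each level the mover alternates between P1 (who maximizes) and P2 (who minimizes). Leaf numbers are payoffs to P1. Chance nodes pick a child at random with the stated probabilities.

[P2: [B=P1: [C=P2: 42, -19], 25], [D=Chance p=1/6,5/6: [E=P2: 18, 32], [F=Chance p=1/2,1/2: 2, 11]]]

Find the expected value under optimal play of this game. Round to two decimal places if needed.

C (P2): min(42, -19) = -19
B (P1): max(-19, 25) = 25
E (P2): min(18, 32) = 18
F (Chance): 1/2·2 + 1/2·11 = 6.5
D (Chance): 1/6·18 + 5/6·6.5 = 8.42
Root (P2): min(25, 8.42) = 8.42

8.42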